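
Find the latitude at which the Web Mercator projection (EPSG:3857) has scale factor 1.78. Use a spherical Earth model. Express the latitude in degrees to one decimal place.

Mercator scale is k = sec φ = 1/cos φ.
1/cos φ = 1.78  ⇒  cos φ = 0.5618  ⇒  φ = arccos(0.5618) ≈ 55.8°.

55.8°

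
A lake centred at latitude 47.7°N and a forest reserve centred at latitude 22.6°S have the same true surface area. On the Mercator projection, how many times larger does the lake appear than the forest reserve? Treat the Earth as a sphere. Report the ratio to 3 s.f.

1.88

Mercator areal scale is sec²φ.
At 47.7°: sec²(47.7°) = 1/0.6730² = 2.208.
At 22.6°: sec²(22.6°) = 1/0.9232² = 1.173.
Ratio = 2.208/1.173 = cos²(22.6°)/cos²(47.7°) ≈ 1.88.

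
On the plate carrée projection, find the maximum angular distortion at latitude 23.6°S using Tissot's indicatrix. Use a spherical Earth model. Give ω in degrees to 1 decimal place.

5.0°

In the plate carrée (x = Rλ, y = Rφ), meridians are true-scale (h = 1) and parallels are stretched by k = sec φ.
At 23.6°: h = 1.000, k = 1.091; principal scales a = 1.091, b = 1.000.
sin(ω/2) = (a − b)/(a + b) = 0.09127/2.091 = 0.04364, so ω = 2 arcsin(0.04364) ≈ 5.0°.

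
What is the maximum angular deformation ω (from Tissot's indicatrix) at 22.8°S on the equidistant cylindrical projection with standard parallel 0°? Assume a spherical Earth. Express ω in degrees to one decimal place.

4.7°

In the plate carrée (x = Rλ, y = Rφ), meridians are true-scale (h = 1) and parallels are stretched by k = sec φ.
At 22.8°: h = 1.000, k = 1.085; principal scales a = 1.085, b = 1.000.
sin(ω/2) = (a − b)/(a + b) = 0.08476/2.085 = 0.04066, so ω = 2 arcsin(0.04066) ≈ 4.7°.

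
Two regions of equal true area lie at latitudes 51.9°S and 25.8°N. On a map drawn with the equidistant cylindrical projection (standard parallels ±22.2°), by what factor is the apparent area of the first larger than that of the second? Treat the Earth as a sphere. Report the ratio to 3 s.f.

1.46

In the equirectangular projection with standard parallel φ₀ = 22.2° (x = Rλ cos φ₀, y = Rφ), meridians are true-scale (h = 1) and the parallel scale is k = cos φ₀ / cos φ.
Areal scale at 51.9°: h·k = 1.000 × 1.501 = 1.501.
Areal scale at 25.8°: h·k = 1.000 × 1.028 = 1.028.
Ratio = 1.501/1.028 ≈ 1.46.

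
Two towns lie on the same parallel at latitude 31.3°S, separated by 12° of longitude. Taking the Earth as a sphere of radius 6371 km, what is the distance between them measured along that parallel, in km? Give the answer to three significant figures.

1140 km

Arc length along a parallel = R cos φ · Δλ (with Δλ in radians).
= 6371 × cos 31.3° × (12° × π/180) = 6371 × 0.8545 × 0.2094 ≈ 1140 km.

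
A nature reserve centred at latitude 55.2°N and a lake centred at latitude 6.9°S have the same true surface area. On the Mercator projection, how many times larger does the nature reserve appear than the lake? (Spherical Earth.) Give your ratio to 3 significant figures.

3.03

On Mercator, area is exaggerated by sec²φ = 1/cos²φ.
At 55.2°: sec²(55.2°) = 1/0.5707² = 3.070.
At 6.9°: sec²(6.9°) = 1/0.9928² = 1.015.
Ratio = 3.070/1.015 = cos²(6.9°)/cos²(55.2°) ≈ 3.03.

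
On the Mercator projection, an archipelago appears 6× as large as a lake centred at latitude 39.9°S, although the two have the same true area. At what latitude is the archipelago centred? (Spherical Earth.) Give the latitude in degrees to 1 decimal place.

71.7°

On Mercator, (apparent₁)/(apparent₂) = sec²φ₁ / sec²φ₂ when true areas are equal.
cos²φ₂ / cos²φ₁ = 6  ⇒  cos φ₁ = cos 39.9° / √6 = 0.7672/2.449 = 0.3132.
φ₁ = arccos(0.3132) ≈ 71.7°.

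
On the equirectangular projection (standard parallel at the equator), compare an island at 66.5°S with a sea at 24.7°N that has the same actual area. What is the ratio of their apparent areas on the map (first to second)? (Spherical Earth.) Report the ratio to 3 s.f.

In the plate carrée (x = Rλ, y = Rφ), meridians are true-scale (h = 1) and parallels are stretched by k = sec φ.
Areal scale at 66.5°: h·k = 1.000 × 2.508 = 2.508.
Areal scale at 24.7°: h·k = 1.000 × 1.101 = 1.101.
Ratio = 2.508/1.101 ≈ 2.28.

2.28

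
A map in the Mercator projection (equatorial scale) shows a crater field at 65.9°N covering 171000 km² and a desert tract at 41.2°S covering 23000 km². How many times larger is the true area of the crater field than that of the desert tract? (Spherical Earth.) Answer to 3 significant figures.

On Mercator the areal scale is sec²φ, so true area = apparent × cos²φ.
True area of crater field: 171000 × cos²(65.9°) = 171000 × 0.1667 = 28510 km².
True area of desert tract: 23000 × cos²(41.2°) = 23000 × 0.5661 = 13020 km².
Ratio = 28510 / 13020 ≈ 2.19.

2.19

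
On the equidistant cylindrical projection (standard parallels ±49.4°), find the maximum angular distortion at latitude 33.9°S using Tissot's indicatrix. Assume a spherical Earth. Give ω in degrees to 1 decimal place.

13.9°

The equidistant cylindrical projection with φ₀ = 49.4° has h = 1 (meridians true) and k = cos φ₀ / cos φ along parallels.
At 33.9°: h = 1.000, k = 0.7841; principal scales a = 1.000, b = 0.7841.
sin(ω/2) = (a − b)/(a + b) = 0.2159/1.784 = 0.1210, so ω = 2 arcsin(0.1210) ≈ 13.9°.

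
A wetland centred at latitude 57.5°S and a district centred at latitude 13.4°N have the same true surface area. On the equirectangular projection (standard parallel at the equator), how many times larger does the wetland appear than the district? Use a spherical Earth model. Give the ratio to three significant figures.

1.81

In the plate carrée (x = Rλ, y = Rφ), meridians are true-scale (h = 1) and parallels are stretched by k = sec φ.
Areal scale at 57.5°: h·k = 1.000 × 1.861 = 1.861.
Areal scale at 13.4°: h·k = 1.000 × 1.028 = 1.028.
Ratio = 1.861/1.028 ≈ 1.81.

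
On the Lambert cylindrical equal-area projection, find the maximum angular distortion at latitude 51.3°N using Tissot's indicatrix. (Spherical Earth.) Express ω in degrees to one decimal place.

51.9°

The Lambert cylindrical equal-area projection is the cylindrical equal-area projection with its standard parallel at the equator (φ₀ = 0). For cylindrical equal-area with standard parallel φ₀, h = cos φ / cos φ₀ and k = cos φ₀ / cos φ, so h·k = 1.
At 51.3°: h = 0.6252, k = 1.599; principal scales a = 1.599, b = 0.6252.
sin(ω/2) = (a − b)/(a + b) = 0.9741/2.225 = 0.4379, so ω = 2 arcsin(0.4379) ≈ 51.9°.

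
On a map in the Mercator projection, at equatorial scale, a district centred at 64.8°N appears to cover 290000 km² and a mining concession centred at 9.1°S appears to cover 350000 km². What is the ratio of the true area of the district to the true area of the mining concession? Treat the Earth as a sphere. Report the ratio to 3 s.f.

On Mercator the areal scale is sec²φ, so true area = apparent × cos²φ.
True area of district: 290000 × cos²(64.8°) = 290000 × 0.1813 = 52570 km².
True area of mining concession: 350000 × cos²(9.1°) = 350000 × 0.9750 = 341200 km².
Ratio = 52570 / 341200 ≈ 0.154.

0.154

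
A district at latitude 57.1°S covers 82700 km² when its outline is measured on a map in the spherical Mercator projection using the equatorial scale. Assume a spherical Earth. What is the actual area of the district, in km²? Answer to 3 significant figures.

24400 km²

The Mercator projection is conformal; its linear scale factor is the same in every direction and equals sec φ = 1/cos φ.
Areal scale = k² = sec²φ = 1/cos²(57.1°) = 1/0.5432² = 3.389.
True area = apparent / (areal scale) = 82700 / 3.389 ≈ 24400 km².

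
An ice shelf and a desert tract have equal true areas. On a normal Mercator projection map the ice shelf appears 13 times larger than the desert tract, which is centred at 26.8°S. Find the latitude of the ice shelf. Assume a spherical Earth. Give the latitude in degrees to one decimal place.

75.7°

For equal true areas on Mercator, apparent areas scale as sec²φ, so the ratio is cos²φ₂ / cos²φ₁.
cos²φ₂ / cos²φ₁ = 13  ⇒  cos φ₁ = cos 26.8° / √13 = 0.8926/3.606 = 0.2476.
φ₁ = arccos(0.2476) ≈ 75.7°.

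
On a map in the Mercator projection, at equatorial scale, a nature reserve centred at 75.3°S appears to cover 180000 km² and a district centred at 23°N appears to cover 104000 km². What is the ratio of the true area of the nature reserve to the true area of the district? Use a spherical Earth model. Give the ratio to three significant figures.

0.132

On Mercator the areal scale is sec²φ, so true area = apparent × cos²φ.
True area of nature reserve: 180000 × cos²(75.3°) = 180000 × 0.06439 = 11590 km².
True area of district: 104000 × cos²(23°) = 104000 × 0.8473 = 88120 km².
Ratio = 11590 / 88120 ≈ 0.132.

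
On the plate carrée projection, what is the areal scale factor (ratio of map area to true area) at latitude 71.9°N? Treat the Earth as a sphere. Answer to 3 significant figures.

3.22

In the plate carrée (x = Rλ, y = Rφ), meridians are true-scale (h = 1) and parallels are stretched by k = sec φ.
Areal scale = h·k = 1 × sec φ; at 71.9°, h = 1.000, k = 3.219, so h·k = 3.219.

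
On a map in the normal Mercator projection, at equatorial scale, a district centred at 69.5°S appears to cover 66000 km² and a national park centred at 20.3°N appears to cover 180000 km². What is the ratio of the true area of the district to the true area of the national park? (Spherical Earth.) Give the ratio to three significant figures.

On Mercator the areal scale is sec²φ, so true area = apparent × cos²φ.
True area of district: 66000 × cos²(69.5°) = 66000 × 0.1226 = 8095 km².
True area of national park: 180000 × cos²(20.3°) = 180000 × 0.8796 = 158300 km².
Ratio = 8095 / 158300 ≈ 0.0511.

0.0511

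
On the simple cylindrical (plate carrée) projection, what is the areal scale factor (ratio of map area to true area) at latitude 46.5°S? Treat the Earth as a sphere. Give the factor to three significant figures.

1.45

For the equirectangular projection with φ₀ = 0 (plate carrée), h = 1 along meridians and k = sec φ along parallels.
Areal scale = h·k = 1 × sec φ; at 46.5°, h = 1.000, k = 1.453, so h·k = 1.453.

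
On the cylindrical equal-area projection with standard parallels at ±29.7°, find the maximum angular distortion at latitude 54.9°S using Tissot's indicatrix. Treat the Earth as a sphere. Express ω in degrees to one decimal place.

46.0°

A cylindrical equal-area projection with standard parallel φ₀ has meridian scale h = cos φ / cos φ₀ and parallel scale k = cos φ₀ / cos φ (so areas are preserved, h·k = 1).
At 54.9°: h = 0.6620, k = 1.511; principal scales a = 1.511, b = 0.6620.
sin(ω/2) = (a − b)/(a + b) = 0.8487/2.173 = 0.3906, so ω = 2 arcsin(0.3906) ≈ 46.0°.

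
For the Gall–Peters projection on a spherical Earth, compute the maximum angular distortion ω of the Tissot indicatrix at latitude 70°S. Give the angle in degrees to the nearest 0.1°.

Gall–Peters is a cylindrical equal-area projection with standard parallels at ±45°. Cylindrical equal-area (φ₀ = 45°): h = cos φ / cos 45° along meridians, k = cos 45° / cos φ along parallels; h·k = 1.
At 70°: h = 0.4837, k = 2.067; principal scales a = 2.067, b = 0.4837.
sin(ω/2) = (a − b)/(a + b) = 1.584/2.551 = 0.6208, so ω = 2 arcsin(0.6208) ≈ 76.7°.

76.7°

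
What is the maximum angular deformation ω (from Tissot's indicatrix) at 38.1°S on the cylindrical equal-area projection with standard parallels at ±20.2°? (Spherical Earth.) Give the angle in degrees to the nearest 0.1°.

20.1°

For cylindrical equal-area with standard parallel φ₀, h = cos φ / cos φ₀ and k = cos φ₀ / cos φ, so h·k = 1.
At 38.1°: h = 0.8385, k = 1.193; principal scales a = 1.193, b = 0.8385.
sin(ω/2) = (a − b)/(a + b) = 0.3541/2.031 = 0.1743, so ω = 2 arcsin(0.1743) ≈ 20.1°.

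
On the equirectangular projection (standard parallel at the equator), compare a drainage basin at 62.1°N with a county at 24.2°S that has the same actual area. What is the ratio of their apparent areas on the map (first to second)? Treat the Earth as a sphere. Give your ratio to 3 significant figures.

In the plate carrée (x = Rλ, y = Rφ), meridians are true-scale (h = 1) and parallels are stretched by k = sec φ.
Areal scale at 62.1°: h·k = 1.000 × 2.137 = 2.137.
Areal scale at 24.2°: h·k = 1.000 × 1.096 = 1.096.
Ratio = 2.137/1.096 ≈ 1.95.

1.95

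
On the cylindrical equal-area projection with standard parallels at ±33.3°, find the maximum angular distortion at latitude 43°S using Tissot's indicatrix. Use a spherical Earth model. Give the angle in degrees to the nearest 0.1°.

15.3°

A cylindrical equal-area projection with standard parallel φ₀ has meridian scale h = cos φ / cos φ₀ and parallel scale k = cos φ₀ / cos φ (so areas are preserved, h·k = 1).
At 43°: h = 0.8750, k = 1.143; principal scales a = 1.143, b = 0.8750.
sin(ω/2) = (a − b)/(a + b) = 0.2678/2.018 = 0.1327, so ω = 2 arcsin(0.1327) ≈ 15.3°.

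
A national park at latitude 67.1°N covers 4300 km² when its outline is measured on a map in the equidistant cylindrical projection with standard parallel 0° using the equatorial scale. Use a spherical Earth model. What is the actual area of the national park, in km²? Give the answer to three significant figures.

1670 km²

For the equirectangular projection with φ₀ = 0 (plate carrée), h = 1 along meridians and k = sec φ along parallels.
Areal scale = h·k = 1 × sec φ; at 67.1°, h = 1.000, k = 2.570, so h·k = 2.570.
True area = apparent / (areal scale) = 4300 / 2.570 ≈ 1670 km².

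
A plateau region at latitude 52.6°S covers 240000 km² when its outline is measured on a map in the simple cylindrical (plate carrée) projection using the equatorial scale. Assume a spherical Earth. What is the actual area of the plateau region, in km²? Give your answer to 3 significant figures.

For the equirectangular projection with φ₀ = 0 (plate carrée), h = 1 along meridians and k = sec φ along parallels.
Areal scale = h·k = 1 × sec φ; at 52.6°, h = 1.000, k = 1.646, so h·k = 1.646.
True area = apparent / (areal scale) = 240000 / 1.646 ≈ 146000 km².

146000 km²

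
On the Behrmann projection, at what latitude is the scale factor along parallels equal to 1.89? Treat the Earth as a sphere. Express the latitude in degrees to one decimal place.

62.7°

The Behrmann projection is cylindrical equal-area with φ₀ = 30°. For cylindrical equal-area with standard parallel φ₀, h = cos φ / cos φ₀ and k = cos φ₀ / cos φ, so h·k = 1.
k = cos φ₀ / cos φ = 1.89  ⇒  cos φ = cos 30° / 1.89 = 0.4582.
φ = arccos(0.4582) ≈ 62.7°.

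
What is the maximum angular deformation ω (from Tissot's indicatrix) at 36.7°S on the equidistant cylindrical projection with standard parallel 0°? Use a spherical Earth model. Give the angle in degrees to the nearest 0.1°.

In the plate carrée (x = Rλ, y = Rφ), meridians are true-scale (h = 1) and parallels are stretched by k = sec φ.
At 36.7°: h = 1.000, k = 1.247; principal scales a = 1.247, b = 1.000.
sin(ω/2) = (a − b)/(a + b) = 0.2472/2.247 = 0.1100, so ω = 2 arcsin(0.1100) ≈ 12.6°.

12.6°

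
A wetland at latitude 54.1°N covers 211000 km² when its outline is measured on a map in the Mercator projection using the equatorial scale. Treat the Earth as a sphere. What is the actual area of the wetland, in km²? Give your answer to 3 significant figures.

72500 km²

The Mercator projection is conformal; its linear scale factor is the same in every direction and equals sec φ = 1/cos φ.
Areal scale = k² = sec²φ = 1/cos²(54.1°) = 1/0.5864² = 2.908.
True area = apparent / (areal scale) = 211000 / 2.908 ≈ 72500 km².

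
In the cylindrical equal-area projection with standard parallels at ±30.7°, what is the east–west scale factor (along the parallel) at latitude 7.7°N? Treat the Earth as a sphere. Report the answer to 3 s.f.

For cylindrical equal-area with standard parallel φ₀, h = cos φ / cos φ₀ and k = cos φ₀ / cos φ, so h·k = 1.
k = cos 30.7° / cos 7.7° = 0.8599/0.9910 = 0.8677.

0.868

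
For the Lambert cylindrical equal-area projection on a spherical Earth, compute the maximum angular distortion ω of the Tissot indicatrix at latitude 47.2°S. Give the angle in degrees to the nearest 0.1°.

The Lambert cylindrical equal-area projection is the cylindrical equal-area projection with its standard parallel at the equator (φ₀ = 0). Cylindrical equal-area (φ₀ = 0°): h = cos φ / cos 0° along meridians, k = cos 0° / cos φ along parallels; h·k = 1.
At 47.2°: h = 0.6794, k = 1.472; principal scales a = 1.472, b = 0.6794.
sin(ω/2) = (a − b)/(a + b) = 0.7924/2.151 = 0.3683, so ω = 2 arcsin(0.3683) ≈ 43.2°.

43.2°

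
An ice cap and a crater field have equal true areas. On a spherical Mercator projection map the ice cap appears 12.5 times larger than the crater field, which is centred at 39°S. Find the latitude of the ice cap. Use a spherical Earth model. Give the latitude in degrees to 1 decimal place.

77.3°

Mercator areal scale is sec²φ, so apparent-area ratio = sec²φ₁ / sec²φ₂ = cos²φ₂ / cos²φ₁.
cos²φ₂ / cos²φ₁ = 12.5  ⇒  cos φ₁ = cos 39° / √12.5 = 0.7771/3.536 = 0.2198.
φ₁ = arccos(0.2198) ≈ 77.3°.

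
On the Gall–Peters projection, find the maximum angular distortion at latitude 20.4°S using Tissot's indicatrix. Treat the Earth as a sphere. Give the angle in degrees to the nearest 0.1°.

Gall–Peters is a cylindrical equal-area projection with standard parallels at ±45°. A cylindrical equal-area projection with standard parallel φ₀ has meridian scale h = cos φ / cos φ₀ and parallel scale k = cos φ₀ / cos φ (so areas are preserved, h·k = 1).
At 20.4°: h = 1.326, k = 0.7544; principal scales a = 1.326, b = 0.7544.
sin(ω/2) = (a − b)/(a + b) = 0.5711/2.080 = 0.2746, so ω = 2 arcsin(0.2746) ≈ 31.9°.

31.9°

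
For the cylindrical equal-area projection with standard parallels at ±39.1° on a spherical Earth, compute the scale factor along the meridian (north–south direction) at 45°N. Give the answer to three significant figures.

0.911

A cylindrical equal-area projection with standard parallel φ₀ has meridian scale h = cos φ / cos φ₀ and parallel scale k = cos φ₀ / cos φ (so areas are preserved, h·k = 1).
h = cos 45° / cos 39.1° = 0.7071/0.7760 = 0.9112.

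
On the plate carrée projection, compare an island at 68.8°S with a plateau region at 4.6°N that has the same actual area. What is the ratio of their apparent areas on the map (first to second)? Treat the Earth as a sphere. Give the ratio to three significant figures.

2.76

For the equirectangular projection with φ₀ = 0 (plate carrée), h = 1 along meridians and k = sec φ along parallels.
Areal scale at 68.8°: h·k = 1.000 × 2.765 = 2.765.
Areal scale at 4.6°: h·k = 1.000 × 1.003 = 1.003.
Ratio = 2.765/1.003 ≈ 2.76.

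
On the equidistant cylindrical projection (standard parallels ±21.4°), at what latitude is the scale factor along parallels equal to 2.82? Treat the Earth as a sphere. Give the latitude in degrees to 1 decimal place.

In the equirectangular projection with standard parallel φ₀ = 21.4° (x = Rλ cos φ₀, y = Rφ), meridians are true-scale (h = 1) and the parallel scale is k = cos φ₀ / cos φ.
k = cos φ₀ / cos φ = 2.82  ⇒  cos φ = cos 21.4° / 2.82 = 0.3302.
φ = arccos(0.3302) ≈ 70.7°.

70.7°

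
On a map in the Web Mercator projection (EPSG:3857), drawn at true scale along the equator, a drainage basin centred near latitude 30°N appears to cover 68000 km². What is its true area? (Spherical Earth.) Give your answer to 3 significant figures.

51000 km²

For Mercator, h = k = sec φ (a conformal cylindrical projection has a single point scale, 1/cos φ).
Areal scale = k² = sec²φ = 1/cos²(30°) = 1/0.8660² = 1.333.
True area = apparent / (areal scale) = 68000 / 1.333 ≈ 51000 km².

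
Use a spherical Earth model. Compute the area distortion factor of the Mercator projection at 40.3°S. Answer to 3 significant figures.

1.72

Mercator is conformal, so the point scale is isotropic: h = k = sec φ = 1/cos φ.
Areal scale = k² = sec²φ = 1/cos²(40.3°) = 1/0.7627² = 1.719.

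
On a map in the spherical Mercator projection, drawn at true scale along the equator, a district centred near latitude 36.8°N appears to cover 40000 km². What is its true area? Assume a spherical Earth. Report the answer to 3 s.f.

The Mercator projection is conformal; its linear scale factor is the same in every direction and equals sec φ = 1/cos φ.
Areal scale = k² = sec²φ = 1/cos²(36.8°) = 1/0.8007² = 1.560.
True area = apparent / (areal scale) = 40000 / 1.560 ≈ 25600 km².

25600 km²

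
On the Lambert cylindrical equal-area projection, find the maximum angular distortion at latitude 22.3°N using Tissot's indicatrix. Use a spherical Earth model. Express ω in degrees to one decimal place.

The Lambert cylindrical equal-area projection is the cylindrical equal-area projection with its standard parallel at the equator (φ₀ = 0). Cylindrical equal-area (φ₀ = 0°): h = cos φ / cos 0° along meridians, k = cos 0° / cos φ along parallels; h·k = 1.
At 22.3°: h = 0.9252, k = 1.081; principal scales a = 1.081, b = 0.9252.
sin(ω/2) = (a − b)/(a + b) = 0.1556/2.006 = 0.07758, so ω = 2 arcsin(0.07758) ≈ 8.9°.

8.9°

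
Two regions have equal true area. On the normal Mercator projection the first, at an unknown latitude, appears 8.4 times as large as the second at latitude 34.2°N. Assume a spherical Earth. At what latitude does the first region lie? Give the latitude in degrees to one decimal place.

73.4°

Mercator areal scale is sec²φ, so apparent-area ratio = sec²φ₁ / sec²φ₂ = cos²φ₂ / cos²φ₁.
cos²φ₂ / cos²φ₁ = 8.4  ⇒  cos φ₁ = cos 34.2° / √8.4 = 0.8271/2.898 = 0.2854.
φ₁ = arccos(0.2854) ≈ 73.4°.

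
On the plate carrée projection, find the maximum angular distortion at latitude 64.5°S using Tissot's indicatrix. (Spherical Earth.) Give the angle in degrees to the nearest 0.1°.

For the equirectangular projection with φ₀ = 0 (plate carrée), h = 1 along meridians and k = sec φ along parallels.
At 64.5°: h = 1.000, k = 2.323; principal scales a = 2.323, b = 1.000.
sin(ω/2) = (a − b)/(a + b) = 1.323/3.323 = 0.3981, so ω = 2 arcsin(0.3981) ≈ 46.9°.

46.9°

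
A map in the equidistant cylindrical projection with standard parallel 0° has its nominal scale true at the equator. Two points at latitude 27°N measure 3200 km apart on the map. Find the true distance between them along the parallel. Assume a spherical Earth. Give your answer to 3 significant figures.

In the plate carrée (x = Rλ, y = Rφ), meridians are true-scale (h = 1) and parallels are stretched by k = sec φ.
Along the parallel at 27°, map distances are exaggerated by k = sec 27° = 1.122.
True distance = 3200 / 1.122 = 3200 × cos 27° ≈ 2850 km.

2850 km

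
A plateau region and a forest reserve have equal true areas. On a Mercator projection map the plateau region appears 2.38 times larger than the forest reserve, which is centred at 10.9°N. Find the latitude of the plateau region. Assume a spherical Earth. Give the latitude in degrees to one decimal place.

For equal true areas on Mercator, apparent areas scale as sec²φ, so the ratio is cos²φ₂ / cos²φ₁.
cos²φ₂ / cos²φ₁ = 2.38  ⇒  cos φ₁ = cos 10.9° / √2.38 = 0.9820/1.543 = 0.6365.
φ₁ = arccos(0.6365) ≈ 50.5°.

50.5°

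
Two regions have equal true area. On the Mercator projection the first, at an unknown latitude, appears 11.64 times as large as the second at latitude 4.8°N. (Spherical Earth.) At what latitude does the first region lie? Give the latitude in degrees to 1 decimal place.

Mercator areal scale is sec²φ, so apparent-area ratio = sec²φ₁ / sec²φ₂ = cos²φ₂ / cos²φ₁.
cos²φ₂ / cos²φ₁ = 11.64  ⇒  cos φ₁ = cos 4.8° / √11.64 = 0.9965/3.412 = 0.2921.
φ₁ = arccos(0.2921) ≈ 73.0°.

73.0°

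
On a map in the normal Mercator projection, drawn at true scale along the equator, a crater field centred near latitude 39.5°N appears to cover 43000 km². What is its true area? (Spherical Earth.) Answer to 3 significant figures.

25600 km²

For Mercator, h = k = sec φ (a conformal cylindrical projection has a single point scale, 1/cos φ).
Areal scale = k² = sec²φ = 1/cos²(39.5°) = 1/0.7716² = 1.680.
True area = apparent / (areal scale) = 43000 / 1.680 ≈ 25600 km².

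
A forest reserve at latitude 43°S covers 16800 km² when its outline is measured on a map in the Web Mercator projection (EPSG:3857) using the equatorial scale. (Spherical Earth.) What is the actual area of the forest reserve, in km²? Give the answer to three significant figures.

8990 km²

The Mercator projection is conformal; its linear scale factor is the same in every direction and equals sec φ = 1/cos φ.
Areal scale = k² = sec²φ = 1/cos²(43°) = 1/0.7314² = 1.870.
True area = apparent / (areal scale) = 16800 / 1.870 ≈ 8990 km².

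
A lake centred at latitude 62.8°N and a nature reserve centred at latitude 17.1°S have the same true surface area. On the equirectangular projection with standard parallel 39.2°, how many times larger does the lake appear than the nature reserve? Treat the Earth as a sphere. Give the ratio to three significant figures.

With standard parallel φ₀ = 39.2°, the equirectangular projection gives x = Rλ cos φ₀, y = Rφ, so h = 1 and k = cos 39.2° / cos φ.
Areal scale at 62.8°: h·k = 1.000 × 1.695 = 1.695.
Areal scale at 17.1°: h·k = 1.000 × 0.8108 = 0.8108.
Ratio = 1.695/0.8108 ≈ 2.09.

2.09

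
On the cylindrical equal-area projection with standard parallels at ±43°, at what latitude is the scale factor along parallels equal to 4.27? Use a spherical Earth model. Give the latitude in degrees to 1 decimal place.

A cylindrical equal-area projection with standard parallel φ₀ has meridian scale h = cos φ / cos φ₀ and parallel scale k = cos φ₀ / cos φ (so areas are preserved, h·k = 1).
k = cos φ₀ / cos φ = 4.27  ⇒  cos φ = cos 43° / 4.27 = 0.1713.
φ = arccos(0.1713) ≈ 80.1°.

80.1°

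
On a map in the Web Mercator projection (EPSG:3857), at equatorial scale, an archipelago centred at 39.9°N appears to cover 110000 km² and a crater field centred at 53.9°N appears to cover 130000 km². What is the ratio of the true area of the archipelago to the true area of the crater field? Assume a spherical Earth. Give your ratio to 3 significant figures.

Mercator's areal exaggeration is sec²φ; hence true area = (apparent area) · cos²φ.
True area of archipelago: 110000 × cos²(39.9°) = 110000 × 0.5885 = 64740 km².
True area of crater field: 130000 × cos²(53.9°) = 130000 × 0.3472 = 45130 km².
Ratio = 64740 / 45130 ≈ 1.43.

1.43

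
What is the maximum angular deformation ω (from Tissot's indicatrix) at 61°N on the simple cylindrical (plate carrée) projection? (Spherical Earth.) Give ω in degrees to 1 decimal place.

Plate carrée maps x = Rλ, y = Rφ. The meridian scale is h = 1 and the parallel scale is k = 1/cos φ = sec φ.
At 61°: h = 1.000, k = 2.063; principal scales a = 2.063, b = 1.000.
sin(ω/2) = (a − b)/(a + b) = 1.063/3.063 = 0.3470, so ω = 2 arcsin(0.3470) ≈ 40.6°.

40.6°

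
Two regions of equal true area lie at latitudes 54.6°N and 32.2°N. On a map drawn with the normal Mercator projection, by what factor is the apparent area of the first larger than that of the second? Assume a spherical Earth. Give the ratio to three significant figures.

2.13

On Mercator, area is exaggerated by sec²φ = 1/cos²φ.
At 54.6°: sec²(54.6°) = 1/0.5793² = 2.980.
At 32.2°: sec²(32.2°) = 1/0.8462² = 1.397.
Ratio = 2.980/1.397 = cos²(32.2°)/cos²(54.6°) ≈ 2.13.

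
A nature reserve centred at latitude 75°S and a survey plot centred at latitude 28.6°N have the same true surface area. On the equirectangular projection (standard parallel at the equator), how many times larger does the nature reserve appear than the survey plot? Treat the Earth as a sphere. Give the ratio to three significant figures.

In the plate carrée (x = Rλ, y = Rφ), meridians are true-scale (h = 1) and parallels are stretched by k = sec φ.
Areal scale at 75°: h·k = 1.000 × 3.864 = 3.864.
Areal scale at 28.6°: h·k = 1.000 × 1.139 = 1.139.
Ratio = 3.864/1.139 ≈ 3.39.

3.39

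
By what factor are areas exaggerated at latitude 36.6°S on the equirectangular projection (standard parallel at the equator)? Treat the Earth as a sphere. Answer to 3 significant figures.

Plate carrée maps x = Rλ, y = Rφ. The meridian scale is h = 1 and the parallel scale is k = 1/cos φ = sec φ.
Areal scale = h·k = 1 × sec φ; at 36.6°, h = 1.000, k = 1.246, so h·k = 1.246.

1.25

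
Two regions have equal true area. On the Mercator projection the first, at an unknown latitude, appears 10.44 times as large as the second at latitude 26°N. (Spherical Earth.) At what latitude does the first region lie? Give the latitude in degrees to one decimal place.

On Mercator, (apparent₁)/(apparent₂) = sec²φ₁ / sec²φ₂ when true areas are equal.
cos²φ₂ / cos²φ₁ = 10.44  ⇒  cos φ₁ = cos 26° / √10.44 = 0.8988/3.231 = 0.2782.
φ₁ = arccos(0.2782) ≈ 73.8°.

73.8°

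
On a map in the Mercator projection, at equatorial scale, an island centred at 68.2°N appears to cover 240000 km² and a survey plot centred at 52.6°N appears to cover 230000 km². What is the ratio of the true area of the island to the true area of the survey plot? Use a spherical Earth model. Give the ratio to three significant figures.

0.390

Since Mercator area scale is 1/cos²φ, the true area equals the apparent area multiplied by cos²φ.
True area of island: 240000 × cos²(68.2°) = 240000 × 0.1379 = 33100 km².
True area of survey plot: 230000 × cos²(52.6°) = 230000 × 0.3689 = 84850 km².
Ratio = 33100 / 84850 ≈ 0.390.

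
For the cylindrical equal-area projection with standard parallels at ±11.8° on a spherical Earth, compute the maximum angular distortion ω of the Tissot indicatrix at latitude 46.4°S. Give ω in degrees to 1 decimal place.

A cylindrical equal-area projection with standard parallel φ₀ has meridian scale h = cos φ / cos φ₀ and parallel scale k = cos φ₀ / cos φ (so areas are preserved, h·k = 1).
At 46.4°: h = 0.7045, k = 1.419; principal scales a = 1.419, b = 0.7045.
sin(ω/2) = (a − b)/(a + b) = 0.7149/2.124 = 0.3366, so ω = 2 arcsin(0.3366) ≈ 39.3°.

39.3°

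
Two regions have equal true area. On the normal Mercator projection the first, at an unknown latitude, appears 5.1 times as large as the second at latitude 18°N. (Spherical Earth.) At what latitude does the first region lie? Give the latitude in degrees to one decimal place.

On Mercator, (apparent₁)/(apparent₂) = sec²φ₁ / sec²φ₂ when true areas are equal.
cos²φ₂ / cos²φ₁ = 5.1  ⇒  cos φ₁ = cos 18° / √5.1 = 0.9511/2.258 = 0.4211.
φ₁ = arccos(0.4211) ≈ 65.1°.

65.1°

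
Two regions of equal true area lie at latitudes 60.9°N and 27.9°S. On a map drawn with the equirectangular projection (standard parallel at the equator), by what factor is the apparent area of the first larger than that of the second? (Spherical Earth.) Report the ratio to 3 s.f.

1.82

Plate carrée maps x = Rλ, y = Rφ. The meridian scale is h = 1 and the parallel scale is k = 1/cos φ = sec φ.
Areal scale at 60.9°: h·k = 1.000 × 2.056 = 2.056.
Areal scale at 27.9°: h·k = 1.000 × 1.132 = 1.132.
Ratio = 2.056/1.132 ≈ 1.82.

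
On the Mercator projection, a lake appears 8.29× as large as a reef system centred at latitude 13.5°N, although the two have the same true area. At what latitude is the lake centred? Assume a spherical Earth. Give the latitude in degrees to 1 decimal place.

Mercator areal scale is sec²φ, so apparent-area ratio = sec²φ₁ / sec²φ₂ = cos²φ₂ / cos²φ₁.
cos²φ₂ / cos²φ₁ = 8.29  ⇒  cos φ₁ = cos 13.5° / √8.29 = 0.9724/2.879 = 0.3377.
φ₁ = arccos(0.3377) ≈ 70.3°.

70.3°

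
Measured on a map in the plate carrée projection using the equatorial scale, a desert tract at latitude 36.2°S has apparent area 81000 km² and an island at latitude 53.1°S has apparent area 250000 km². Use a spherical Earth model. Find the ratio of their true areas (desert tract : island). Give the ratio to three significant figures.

On the plate carrée, areal scale = h·k = 1 × sec φ, so true area = apparent × cos φ.
True area of desert tract: 81000 × cos(36.2°) = 81000 × 0.8070 = 65360 km².
True area of island: 250000 × cos(53.1°) = 250000 × 0.6004 = 150100 km².
Ratio = 65360 / 150100 ≈ 0.435.

0.435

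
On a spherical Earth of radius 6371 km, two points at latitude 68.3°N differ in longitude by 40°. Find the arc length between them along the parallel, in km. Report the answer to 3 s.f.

1640 km

Arc length along a parallel = R cos φ · Δλ (with Δλ in radians).
= 6371 × cos 68.3° × (40° × π/180) = 6371 × 0.3697 × 0.6981 ≈ 1640 km.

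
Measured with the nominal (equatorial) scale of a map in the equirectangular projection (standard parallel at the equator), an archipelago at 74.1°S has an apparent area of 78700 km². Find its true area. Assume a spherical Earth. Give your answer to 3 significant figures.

Plate carrée maps x = Rλ, y = Rφ. The meridian scale is h = 1 and the parallel scale is k = 1/cos φ = sec φ.
Areal scale = h·k = 1 × sec φ; at 74.1°, h = 1.000, k = 3.650, so h·k = 3.650.
True area = apparent / (areal scale) = 78700 / 3.650 ≈ 21600 km².

21600 km²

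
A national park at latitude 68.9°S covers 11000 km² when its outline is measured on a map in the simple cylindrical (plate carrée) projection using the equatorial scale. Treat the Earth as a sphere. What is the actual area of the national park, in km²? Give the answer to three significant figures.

3960 km²

In the plate carrée (x = Rλ, y = Rφ), meridians are true-scale (h = 1) and parallels are stretched by k = sec φ.
Areal scale = h·k = 1 × sec φ; at 68.9°, h = 1.000, k = 2.778, so h·k = 2.778.
True area = apparent / (areal scale) = 11000 / 2.778 ≈ 3960 km².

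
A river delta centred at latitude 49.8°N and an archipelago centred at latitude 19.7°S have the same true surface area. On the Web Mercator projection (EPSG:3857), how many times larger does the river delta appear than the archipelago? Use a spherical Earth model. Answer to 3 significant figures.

On Mercator, area is exaggerated by sec²φ = 1/cos²φ.
At 49.8°: sec²(49.8°) = 1/0.6455² = 2.400.
At 19.7°: sec²(19.7°) = 1/0.9415² = 1.128.
Ratio = 2.400/1.128 = cos²(19.7°)/cos²(49.8°) ≈ 2.13.

2.13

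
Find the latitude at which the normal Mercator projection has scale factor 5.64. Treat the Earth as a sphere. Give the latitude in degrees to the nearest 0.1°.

79.8°

Mercator scale is k = sec φ = 1/cos φ.
1/cos φ = 5.64  ⇒  cos φ = 0.1773  ⇒  φ = arccos(0.1773) ≈ 79.8°.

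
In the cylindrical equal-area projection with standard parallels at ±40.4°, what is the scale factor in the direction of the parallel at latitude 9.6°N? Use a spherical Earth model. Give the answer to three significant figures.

A cylindrical equal-area projection with standard parallel φ₀ has meridian scale h = cos φ / cos φ₀ and parallel scale k = cos φ₀ / cos φ (so areas are preserved, h·k = 1).
k = cos 40.4° / cos 9.6° = 0.7615/0.9860 = 0.7724.

0.772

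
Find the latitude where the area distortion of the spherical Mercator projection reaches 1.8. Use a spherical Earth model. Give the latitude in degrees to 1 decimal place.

Mercator areal scale is sec²φ.
sec²φ = 1.8  ⇒  cos²φ = 0.5556  ⇒  cos φ = 0.7454.
φ = arccos(0.7454) ≈ 41.8°.

41.8°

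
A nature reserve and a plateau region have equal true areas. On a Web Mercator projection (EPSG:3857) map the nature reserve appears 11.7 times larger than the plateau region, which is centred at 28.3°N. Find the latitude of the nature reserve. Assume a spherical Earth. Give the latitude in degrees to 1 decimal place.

75.1°

On Mercator, (apparent₁)/(apparent₂) = sec²φ₁ / sec²φ₂ when true areas are equal.
cos²φ₂ / cos²φ₁ = 11.7  ⇒  cos φ₁ = cos 28.3° / √11.7 = 0.8805/3.421 = 0.2574.
φ₁ = arccos(0.2574) ≈ 75.1°.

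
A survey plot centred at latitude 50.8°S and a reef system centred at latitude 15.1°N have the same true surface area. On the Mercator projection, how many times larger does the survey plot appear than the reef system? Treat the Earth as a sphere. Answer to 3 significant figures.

Mercator is conformal with k = sec φ, so areal scale = k² = sec²φ.
At 50.8°: sec²(50.8°) = 1/0.6320² = 2.503.
At 15.1°: sec²(15.1°) = 1/0.9655² = 1.073.
Ratio = 2.503/1.073 = cos²(15.1°)/cos²(50.8°) ≈ 2.33.

2.33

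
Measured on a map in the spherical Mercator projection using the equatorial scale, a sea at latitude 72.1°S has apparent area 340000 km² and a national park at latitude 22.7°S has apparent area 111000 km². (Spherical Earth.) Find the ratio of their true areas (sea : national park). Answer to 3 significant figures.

0.340

Mercator's areal exaggeration is sec²φ; hence true area = (apparent area) · cos²φ.
True area of sea: 340000 × cos²(72.1°) = 340000 × 0.09447 = 32120 km².
True area of national park: 111000 × cos²(22.7°) = 111000 × 0.8511 = 94470 km².
Ratio = 32120 / 94470 ≈ 0.340.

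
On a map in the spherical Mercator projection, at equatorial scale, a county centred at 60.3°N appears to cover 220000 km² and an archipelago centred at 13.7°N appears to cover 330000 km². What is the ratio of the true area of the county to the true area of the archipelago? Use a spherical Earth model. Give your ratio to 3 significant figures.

0.173

Since Mercator area scale is 1/cos²φ, the true area equals the apparent area multiplied by cos²φ.
True area of county: 220000 × cos²(60.3°) = 220000 × 0.2455 = 54010 km².
True area of archipelago: 330000 × cos²(13.7°) = 330000 × 0.9439 = 311500 km².
Ratio = 54010 / 311500 ≈ 0.173.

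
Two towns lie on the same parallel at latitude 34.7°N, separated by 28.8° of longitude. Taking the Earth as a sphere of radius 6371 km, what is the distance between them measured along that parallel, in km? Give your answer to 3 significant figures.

Arc length along a parallel = R cos φ · Δλ (with Δλ in radians).
= 6371 × cos 34.7° × (28.8° × π/180) = 6371 × 0.8221 × 0.5027 ≈ 2630 km.

2630 km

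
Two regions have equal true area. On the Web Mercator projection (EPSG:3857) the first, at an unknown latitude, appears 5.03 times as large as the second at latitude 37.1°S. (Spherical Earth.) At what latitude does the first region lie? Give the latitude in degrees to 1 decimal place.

69.2°

Mercator areal scale is sec²φ, so apparent-area ratio = sec²φ₁ / sec²φ₂ = cos²φ₂ / cos²φ₁.
cos²φ₂ / cos²φ₁ = 5.03  ⇒  cos φ₁ = cos 37.1° / √5.03 = 0.7976/2.243 = 0.3556.
φ₁ = arccos(0.3556) ≈ 69.2°.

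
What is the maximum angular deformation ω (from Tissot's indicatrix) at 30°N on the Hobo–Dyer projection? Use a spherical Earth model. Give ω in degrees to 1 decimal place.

10.0°

The Hobo–Dyer projection is cylindrical equal-area with φ₀ = 37.5°. A cylindrical equal-area projection with standard parallel φ₀ has meridian scale h = cos φ / cos φ₀ and parallel scale k = cos φ₀ / cos φ (so areas are preserved, h·k = 1).
At 30°: h = 1.092, k = 0.9161; principal scales a = 1.092, b = 0.9161.
sin(ω/2) = (a − b)/(a + b) = 0.1755/2.008 = 0.08742, so ω = 2 arcsin(0.08742) ≈ 10.0°.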